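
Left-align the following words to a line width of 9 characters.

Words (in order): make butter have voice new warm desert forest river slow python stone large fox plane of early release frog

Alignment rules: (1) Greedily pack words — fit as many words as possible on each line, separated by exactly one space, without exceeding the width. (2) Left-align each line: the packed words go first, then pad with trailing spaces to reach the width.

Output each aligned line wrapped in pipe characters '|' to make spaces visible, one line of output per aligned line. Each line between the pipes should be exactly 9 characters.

Answer: |make     |
|butter   |
|have     |
|voice new|
|warm     |
|desert   |
|forest   |
|river    |
|slow     |
|python   |
|stone    |
|large fox|
|plane of |
|early    |
|release  |
|frog     |

Derivation:
Line 1: ['make'] (min_width=4, slack=5)
Line 2: ['butter'] (min_width=6, slack=3)
Line 3: ['have'] (min_width=4, slack=5)
Line 4: ['voice', 'new'] (min_width=9, slack=0)
Line 5: ['warm'] (min_width=4, slack=5)
Line 6: ['desert'] (min_width=6, slack=3)
Line 7: ['forest'] (min_width=6, slack=3)
Line 8: ['river'] (min_width=5, slack=4)
Line 9: ['slow'] (min_width=4, slack=5)
Line 10: ['python'] (min_width=6, slack=3)
Line 11: ['stone'] (min_width=5, slack=4)
Line 12: ['large', 'fox'] (min_width=9, slack=0)
Line 13: ['plane', 'of'] (min_width=8, slack=1)
Line 14: ['early'] (min_width=5, slack=4)
Line 15: ['release'] (min_width=7, slack=2)
Line 16: ['frog'] (min_width=4, slack=5)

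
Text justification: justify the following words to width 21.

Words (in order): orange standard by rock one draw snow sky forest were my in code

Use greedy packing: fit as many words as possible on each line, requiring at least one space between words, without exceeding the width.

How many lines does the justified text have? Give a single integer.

Line 1: ['orange', 'standard', 'by'] (min_width=18, slack=3)
Line 2: ['rock', 'one', 'draw', 'snow'] (min_width=18, slack=3)
Line 3: ['sky', 'forest', 'were', 'my', 'in'] (min_width=21, slack=0)
Line 4: ['code'] (min_width=4, slack=17)
Total lines: 4

Answer: 4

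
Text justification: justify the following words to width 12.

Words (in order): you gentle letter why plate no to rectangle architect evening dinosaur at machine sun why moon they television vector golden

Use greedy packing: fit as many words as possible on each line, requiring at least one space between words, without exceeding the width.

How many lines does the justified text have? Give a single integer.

Answer: 13

Derivation:
Line 1: ['you', 'gentle'] (min_width=10, slack=2)
Line 2: ['letter', 'why'] (min_width=10, slack=2)
Line 3: ['plate', 'no', 'to'] (min_width=11, slack=1)
Line 4: ['rectangle'] (min_width=9, slack=3)
Line 5: ['architect'] (min_width=9, slack=3)
Line 6: ['evening'] (min_width=7, slack=5)
Line 7: ['dinosaur', 'at'] (min_width=11, slack=1)
Line 8: ['machine', 'sun'] (min_width=11, slack=1)
Line 9: ['why', 'moon'] (min_width=8, slack=4)
Line 10: ['they'] (min_width=4, slack=8)
Line 11: ['television'] (min_width=10, slack=2)
Line 12: ['vector'] (min_width=6, slack=6)
Line 13: ['golden'] (min_width=6, slack=6)
Total lines: 13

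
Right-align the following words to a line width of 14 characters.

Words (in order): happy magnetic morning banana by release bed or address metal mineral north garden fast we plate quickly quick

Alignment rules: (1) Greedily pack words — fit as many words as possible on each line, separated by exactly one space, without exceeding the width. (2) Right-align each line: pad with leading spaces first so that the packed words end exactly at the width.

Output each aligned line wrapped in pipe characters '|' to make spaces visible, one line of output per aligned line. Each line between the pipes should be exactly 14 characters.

Line 1: ['happy', 'magnetic'] (min_width=14, slack=0)
Line 2: ['morning', 'banana'] (min_width=14, slack=0)
Line 3: ['by', 'release', 'bed'] (min_width=14, slack=0)
Line 4: ['or', 'address'] (min_width=10, slack=4)
Line 5: ['metal', 'mineral'] (min_width=13, slack=1)
Line 6: ['north', 'garden'] (min_width=12, slack=2)
Line 7: ['fast', 'we', 'plate'] (min_width=13, slack=1)
Line 8: ['quickly', 'quick'] (min_width=13, slack=1)

Answer: |happy magnetic|
|morning banana|
|by release bed|
|    or address|
| metal mineral|
|  north garden|
| fast we plate|
| quickly quick|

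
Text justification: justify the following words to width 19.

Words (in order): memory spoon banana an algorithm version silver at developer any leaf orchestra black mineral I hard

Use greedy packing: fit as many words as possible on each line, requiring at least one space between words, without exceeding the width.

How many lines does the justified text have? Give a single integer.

Answer: 6

Derivation:
Line 1: ['memory', 'spoon', 'banana'] (min_width=19, slack=0)
Line 2: ['an', 'algorithm'] (min_width=12, slack=7)
Line 3: ['version', 'silver', 'at'] (min_width=17, slack=2)
Line 4: ['developer', 'any', 'leaf'] (min_width=18, slack=1)
Line 5: ['orchestra', 'black'] (min_width=15, slack=4)
Line 6: ['mineral', 'I', 'hard'] (min_width=14, slack=5)
Total lines: 6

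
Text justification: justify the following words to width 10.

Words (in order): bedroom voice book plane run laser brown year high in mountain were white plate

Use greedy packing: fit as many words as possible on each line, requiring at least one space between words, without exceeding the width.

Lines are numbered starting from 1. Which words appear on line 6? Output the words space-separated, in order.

Line 1: ['bedroom'] (min_width=7, slack=3)
Line 2: ['voice', 'book'] (min_width=10, slack=0)
Line 3: ['plane', 'run'] (min_width=9, slack=1)
Line 4: ['laser'] (min_width=5, slack=5)
Line 5: ['brown', 'year'] (min_width=10, slack=0)
Line 6: ['high', 'in'] (min_width=7, slack=3)
Line 7: ['mountain'] (min_width=8, slack=2)
Line 8: ['were', 'white'] (min_width=10, slack=0)
Line 9: ['plate'] (min_width=5, slack=5)

Answer: high in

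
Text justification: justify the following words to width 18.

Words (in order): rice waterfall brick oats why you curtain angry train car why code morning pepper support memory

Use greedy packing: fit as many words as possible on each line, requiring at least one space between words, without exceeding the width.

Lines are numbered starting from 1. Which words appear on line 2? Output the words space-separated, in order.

Answer: brick oats why you

Derivation:
Line 1: ['rice', 'waterfall'] (min_width=14, slack=4)
Line 2: ['brick', 'oats', 'why', 'you'] (min_width=18, slack=0)
Line 3: ['curtain', 'angry'] (min_width=13, slack=5)
Line 4: ['train', 'car', 'why', 'code'] (min_width=18, slack=0)
Line 5: ['morning', 'pepper'] (min_width=14, slack=4)
Line 6: ['support', 'memory'] (min_width=14, slack=4)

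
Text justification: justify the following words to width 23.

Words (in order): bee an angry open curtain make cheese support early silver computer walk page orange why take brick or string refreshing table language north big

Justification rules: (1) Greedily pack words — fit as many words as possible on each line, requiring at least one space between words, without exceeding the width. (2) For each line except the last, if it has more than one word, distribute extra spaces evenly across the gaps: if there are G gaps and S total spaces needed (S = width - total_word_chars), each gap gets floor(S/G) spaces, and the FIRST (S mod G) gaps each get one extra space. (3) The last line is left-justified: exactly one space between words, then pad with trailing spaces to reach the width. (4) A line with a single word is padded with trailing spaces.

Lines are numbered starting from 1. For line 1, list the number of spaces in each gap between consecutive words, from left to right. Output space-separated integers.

Answer: 3 3 3

Derivation:
Line 1: ['bee', 'an', 'angry', 'open'] (min_width=17, slack=6)
Line 2: ['curtain', 'make', 'cheese'] (min_width=19, slack=4)
Line 3: ['support', 'early', 'silver'] (min_width=20, slack=3)
Line 4: ['computer', 'walk', 'page'] (min_width=18, slack=5)
Line 5: ['orange', 'why', 'take', 'brick'] (min_width=21, slack=2)
Line 6: ['or', 'string', 'refreshing'] (min_width=20, slack=3)
Line 7: ['table', 'language', 'north'] (min_width=20, slack=3)
Line 8: ['big'] (min_width=3, slack=20)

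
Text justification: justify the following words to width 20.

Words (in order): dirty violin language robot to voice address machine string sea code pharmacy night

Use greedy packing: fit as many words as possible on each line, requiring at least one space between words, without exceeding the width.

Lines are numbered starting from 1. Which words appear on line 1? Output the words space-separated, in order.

Answer: dirty violin

Derivation:
Line 1: ['dirty', 'violin'] (min_width=12, slack=8)
Line 2: ['language', 'robot', 'to'] (min_width=17, slack=3)
Line 3: ['voice', 'address'] (min_width=13, slack=7)
Line 4: ['machine', 'string', 'sea'] (min_width=18, slack=2)
Line 5: ['code', 'pharmacy', 'night'] (min_width=19, slack=1)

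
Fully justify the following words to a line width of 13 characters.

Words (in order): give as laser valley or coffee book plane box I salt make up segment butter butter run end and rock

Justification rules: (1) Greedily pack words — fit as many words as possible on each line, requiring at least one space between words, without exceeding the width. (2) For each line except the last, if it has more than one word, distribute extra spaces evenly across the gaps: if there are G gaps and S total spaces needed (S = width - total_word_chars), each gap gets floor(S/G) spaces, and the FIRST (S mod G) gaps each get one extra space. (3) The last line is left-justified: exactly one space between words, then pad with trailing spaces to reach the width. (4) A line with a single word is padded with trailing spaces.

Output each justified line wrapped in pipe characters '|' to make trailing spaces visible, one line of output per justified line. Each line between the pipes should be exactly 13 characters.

Answer: |give as laser|
|valley     or|
|coffee   book|
|plane  box  I|
|salt  make up|
|segment      |
|butter butter|
|run  end  and|
|rock         |

Derivation:
Line 1: ['give', 'as', 'laser'] (min_width=13, slack=0)
Line 2: ['valley', 'or'] (min_width=9, slack=4)
Line 3: ['coffee', 'book'] (min_width=11, slack=2)
Line 4: ['plane', 'box', 'I'] (min_width=11, slack=2)
Line 5: ['salt', 'make', 'up'] (min_width=12, slack=1)
Line 6: ['segment'] (min_width=7, slack=6)
Line 7: ['butter', 'butter'] (min_width=13, slack=0)
Line 8: ['run', 'end', 'and'] (min_width=11, slack=2)
Line 9: ['rock'] (min_width=4, slack=9)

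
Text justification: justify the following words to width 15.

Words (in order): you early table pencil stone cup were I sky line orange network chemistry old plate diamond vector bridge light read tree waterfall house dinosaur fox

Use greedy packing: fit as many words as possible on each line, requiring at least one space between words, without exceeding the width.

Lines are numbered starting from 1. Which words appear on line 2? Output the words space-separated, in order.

Answer: pencil stone

Derivation:
Line 1: ['you', 'early', 'table'] (min_width=15, slack=0)
Line 2: ['pencil', 'stone'] (min_width=12, slack=3)
Line 3: ['cup', 'were', 'I', 'sky'] (min_width=14, slack=1)
Line 4: ['line', 'orange'] (min_width=11, slack=4)
Line 5: ['network'] (min_width=7, slack=8)
Line 6: ['chemistry', 'old'] (min_width=13, slack=2)
Line 7: ['plate', 'diamond'] (min_width=13, slack=2)
Line 8: ['vector', 'bridge'] (min_width=13, slack=2)
Line 9: ['light', 'read', 'tree'] (min_width=15, slack=0)
Line 10: ['waterfall', 'house'] (min_width=15, slack=0)
Line 11: ['dinosaur', 'fox'] (min_width=12, slack=3)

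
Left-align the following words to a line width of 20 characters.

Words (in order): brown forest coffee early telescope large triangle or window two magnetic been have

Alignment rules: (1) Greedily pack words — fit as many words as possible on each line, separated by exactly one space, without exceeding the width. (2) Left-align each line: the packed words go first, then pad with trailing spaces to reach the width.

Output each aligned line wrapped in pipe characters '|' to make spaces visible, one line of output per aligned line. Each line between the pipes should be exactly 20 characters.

Line 1: ['brown', 'forest', 'coffee'] (min_width=19, slack=1)
Line 2: ['early', 'telescope'] (min_width=15, slack=5)
Line 3: ['large', 'triangle', 'or'] (min_width=17, slack=3)
Line 4: ['window', 'two', 'magnetic'] (min_width=19, slack=1)
Line 5: ['been', 'have'] (min_width=9, slack=11)

Answer: |brown forest coffee |
|early telescope     |
|large triangle or   |
|window two magnetic |
|been have           |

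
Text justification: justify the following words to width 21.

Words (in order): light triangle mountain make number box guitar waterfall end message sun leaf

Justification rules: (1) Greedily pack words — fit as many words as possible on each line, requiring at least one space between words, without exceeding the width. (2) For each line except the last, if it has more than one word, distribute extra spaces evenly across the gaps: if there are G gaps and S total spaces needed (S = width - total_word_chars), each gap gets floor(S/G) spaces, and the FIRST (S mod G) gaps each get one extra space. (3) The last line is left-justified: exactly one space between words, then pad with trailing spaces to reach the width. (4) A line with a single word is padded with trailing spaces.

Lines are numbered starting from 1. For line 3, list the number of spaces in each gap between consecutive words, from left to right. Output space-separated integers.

Answer: 2 1

Derivation:
Line 1: ['light', 'triangle'] (min_width=14, slack=7)
Line 2: ['mountain', 'make', 'number'] (min_width=20, slack=1)
Line 3: ['box', 'guitar', 'waterfall'] (min_width=20, slack=1)
Line 4: ['end', 'message', 'sun', 'leaf'] (min_width=20, slack=1)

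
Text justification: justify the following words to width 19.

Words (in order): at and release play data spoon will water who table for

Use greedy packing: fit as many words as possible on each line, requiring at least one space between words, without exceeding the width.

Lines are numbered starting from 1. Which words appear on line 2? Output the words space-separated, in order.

Line 1: ['at', 'and', 'release', 'play'] (min_width=19, slack=0)
Line 2: ['data', 'spoon', 'will'] (min_width=15, slack=4)
Line 3: ['water', 'who', 'table', 'for'] (min_width=19, slack=0)

Answer: data spoon will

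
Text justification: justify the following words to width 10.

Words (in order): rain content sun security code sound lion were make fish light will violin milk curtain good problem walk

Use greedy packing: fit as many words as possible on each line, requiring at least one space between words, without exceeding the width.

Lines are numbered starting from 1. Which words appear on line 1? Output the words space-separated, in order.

Line 1: ['rain'] (min_width=4, slack=6)
Line 2: ['content'] (min_width=7, slack=3)
Line 3: ['sun'] (min_width=3, slack=7)
Line 4: ['security'] (min_width=8, slack=2)
Line 5: ['code', 'sound'] (min_width=10, slack=0)
Line 6: ['lion', 'were'] (min_width=9, slack=1)
Line 7: ['make', 'fish'] (min_width=9, slack=1)
Line 8: ['light', 'will'] (min_width=10, slack=0)
Line 9: ['violin'] (min_width=6, slack=4)
Line 10: ['milk'] (min_width=4, slack=6)
Line 11: ['curtain'] (min_width=7, slack=3)
Line 12: ['good'] (min_width=4, slack=6)
Line 13: ['problem'] (min_width=7, slack=3)
Line 14: ['walk'] (min_width=4, slack=6)

Answer: rain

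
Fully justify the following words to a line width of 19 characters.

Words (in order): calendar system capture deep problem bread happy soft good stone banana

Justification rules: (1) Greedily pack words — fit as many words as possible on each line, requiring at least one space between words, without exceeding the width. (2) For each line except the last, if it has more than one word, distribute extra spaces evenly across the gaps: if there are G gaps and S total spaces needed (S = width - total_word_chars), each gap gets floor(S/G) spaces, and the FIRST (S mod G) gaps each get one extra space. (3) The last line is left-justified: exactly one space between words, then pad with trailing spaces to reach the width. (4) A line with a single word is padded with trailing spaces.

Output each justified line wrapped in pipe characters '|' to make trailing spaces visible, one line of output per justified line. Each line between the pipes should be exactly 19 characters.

Answer: |calendar     system|
|capture        deep|
|problem bread happy|
|soft   good   stone|
|banana             |

Derivation:
Line 1: ['calendar', 'system'] (min_width=15, slack=4)
Line 2: ['capture', 'deep'] (min_width=12, slack=7)
Line 3: ['problem', 'bread', 'happy'] (min_width=19, slack=0)
Line 4: ['soft', 'good', 'stone'] (min_width=15, slack=4)
Line 5: ['banana'] (min_width=6, slack=13)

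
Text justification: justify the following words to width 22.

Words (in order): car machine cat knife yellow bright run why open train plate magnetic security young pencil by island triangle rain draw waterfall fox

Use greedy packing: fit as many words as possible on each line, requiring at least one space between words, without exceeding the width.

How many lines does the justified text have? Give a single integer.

Answer: 7

Derivation:
Line 1: ['car', 'machine', 'cat', 'knife'] (min_width=21, slack=1)
Line 2: ['yellow', 'bright', 'run', 'why'] (min_width=21, slack=1)
Line 3: ['open', 'train', 'plate'] (min_width=16, slack=6)
Line 4: ['magnetic', 'security'] (min_width=17, slack=5)
Line 5: ['young', 'pencil', 'by', 'island'] (min_width=22, slack=0)
Line 6: ['triangle', 'rain', 'draw'] (min_width=18, slack=4)
Line 7: ['waterfall', 'fox'] (min_width=13, slack=9)
Total lines: 7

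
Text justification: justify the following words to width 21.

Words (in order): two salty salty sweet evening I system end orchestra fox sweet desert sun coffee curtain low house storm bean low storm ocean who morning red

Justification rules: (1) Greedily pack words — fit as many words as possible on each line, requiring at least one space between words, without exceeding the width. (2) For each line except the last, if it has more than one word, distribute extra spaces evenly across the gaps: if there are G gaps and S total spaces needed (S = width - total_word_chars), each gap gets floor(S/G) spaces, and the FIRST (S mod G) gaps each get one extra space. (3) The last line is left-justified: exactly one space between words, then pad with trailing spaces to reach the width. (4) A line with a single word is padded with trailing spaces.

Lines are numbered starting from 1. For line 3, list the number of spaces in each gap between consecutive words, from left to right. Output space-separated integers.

Answer: 2 2

Derivation:
Line 1: ['two', 'salty', 'salty', 'sweet'] (min_width=21, slack=0)
Line 2: ['evening', 'I', 'system', 'end'] (min_width=20, slack=1)
Line 3: ['orchestra', 'fox', 'sweet'] (min_width=19, slack=2)
Line 4: ['desert', 'sun', 'coffee'] (min_width=17, slack=4)
Line 5: ['curtain', 'low', 'house'] (min_width=17, slack=4)
Line 6: ['storm', 'bean', 'low', 'storm'] (min_width=20, slack=1)
Line 7: ['ocean', 'who', 'morning', 'red'] (min_width=21, slack=0)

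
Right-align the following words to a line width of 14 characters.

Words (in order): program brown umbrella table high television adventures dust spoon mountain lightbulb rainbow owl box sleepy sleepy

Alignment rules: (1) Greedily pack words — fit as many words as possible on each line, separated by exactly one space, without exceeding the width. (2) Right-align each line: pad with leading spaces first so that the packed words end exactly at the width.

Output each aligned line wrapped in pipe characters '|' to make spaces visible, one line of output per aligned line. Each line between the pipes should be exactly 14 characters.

Line 1: ['program', 'brown'] (min_width=13, slack=1)
Line 2: ['umbrella', 'table'] (min_width=14, slack=0)
Line 3: ['high'] (min_width=4, slack=10)
Line 4: ['television'] (min_width=10, slack=4)
Line 5: ['adventures'] (min_width=10, slack=4)
Line 6: ['dust', 'spoon'] (min_width=10, slack=4)
Line 7: ['mountain'] (min_width=8, slack=6)
Line 8: ['lightbulb'] (min_width=9, slack=5)
Line 9: ['rainbow', 'owl'] (min_width=11, slack=3)
Line 10: ['box', 'sleepy'] (min_width=10, slack=4)
Line 11: ['sleepy'] (min_width=6, slack=8)

Answer: | program brown|
|umbrella table|
|          high|
|    television|
|    adventures|
|    dust spoon|
|      mountain|
|     lightbulb|
|   rainbow owl|
|    box sleepy|
|        sleepy|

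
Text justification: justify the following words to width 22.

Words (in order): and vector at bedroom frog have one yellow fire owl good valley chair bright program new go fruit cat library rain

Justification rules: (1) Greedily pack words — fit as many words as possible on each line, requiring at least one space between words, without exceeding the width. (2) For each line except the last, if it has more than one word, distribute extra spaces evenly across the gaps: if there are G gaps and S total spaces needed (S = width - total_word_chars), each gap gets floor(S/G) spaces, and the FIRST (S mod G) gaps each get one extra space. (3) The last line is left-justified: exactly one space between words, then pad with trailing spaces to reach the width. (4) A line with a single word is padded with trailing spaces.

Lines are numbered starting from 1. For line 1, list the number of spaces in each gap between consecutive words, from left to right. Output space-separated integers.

Answer: 2 1 1

Derivation:
Line 1: ['and', 'vector', 'at', 'bedroom'] (min_width=21, slack=1)
Line 2: ['frog', 'have', 'one', 'yellow'] (min_width=20, slack=2)
Line 3: ['fire', 'owl', 'good', 'valley'] (min_width=20, slack=2)
Line 4: ['chair', 'bright', 'program'] (min_width=20, slack=2)
Line 5: ['new', 'go', 'fruit', 'cat'] (min_width=16, slack=6)
Line 6: ['library', 'rain'] (min_width=12, slack=10)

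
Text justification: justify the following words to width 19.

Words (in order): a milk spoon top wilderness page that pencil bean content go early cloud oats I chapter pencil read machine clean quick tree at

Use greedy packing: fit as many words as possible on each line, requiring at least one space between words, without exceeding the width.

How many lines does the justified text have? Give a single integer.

Answer: 8

Derivation:
Line 1: ['a', 'milk', 'spoon', 'top'] (min_width=16, slack=3)
Line 2: ['wilderness', 'page'] (min_width=15, slack=4)
Line 3: ['that', 'pencil', 'bean'] (min_width=16, slack=3)
Line 4: ['content', 'go', 'early'] (min_width=16, slack=3)
Line 5: ['cloud', 'oats', 'I'] (min_width=12, slack=7)
Line 6: ['chapter', 'pencil', 'read'] (min_width=19, slack=0)
Line 7: ['machine', 'clean', 'quick'] (min_width=19, slack=0)
Line 8: ['tree', 'at'] (min_width=7, slack=12)
Total lines: 8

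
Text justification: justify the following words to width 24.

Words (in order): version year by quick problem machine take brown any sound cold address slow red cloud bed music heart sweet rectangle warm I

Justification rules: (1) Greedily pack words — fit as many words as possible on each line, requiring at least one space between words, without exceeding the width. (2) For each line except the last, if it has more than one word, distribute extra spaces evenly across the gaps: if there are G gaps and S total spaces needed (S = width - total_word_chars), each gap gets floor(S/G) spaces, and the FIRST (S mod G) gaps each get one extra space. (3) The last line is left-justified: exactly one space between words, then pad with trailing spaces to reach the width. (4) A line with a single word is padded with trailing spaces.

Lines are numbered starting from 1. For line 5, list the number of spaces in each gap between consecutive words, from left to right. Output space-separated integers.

Answer: 2 2 2

Derivation:
Line 1: ['version', 'year', 'by', 'quick'] (min_width=21, slack=3)
Line 2: ['problem', 'machine', 'take'] (min_width=20, slack=4)
Line 3: ['brown', 'any', 'sound', 'cold'] (min_width=20, slack=4)
Line 4: ['address', 'slow', 'red', 'cloud'] (min_width=22, slack=2)
Line 5: ['bed', 'music', 'heart', 'sweet'] (min_width=21, slack=3)
Line 6: ['rectangle', 'warm', 'I'] (min_width=16, slack=8)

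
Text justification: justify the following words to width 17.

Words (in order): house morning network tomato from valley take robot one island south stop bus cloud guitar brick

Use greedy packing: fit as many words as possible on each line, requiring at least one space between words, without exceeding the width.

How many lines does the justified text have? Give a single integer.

Line 1: ['house', 'morning'] (min_width=13, slack=4)
Line 2: ['network', 'tomato'] (min_width=14, slack=3)
Line 3: ['from', 'valley', 'take'] (min_width=16, slack=1)
Line 4: ['robot', 'one', 'island'] (min_width=16, slack=1)
Line 5: ['south', 'stop', 'bus'] (min_width=14, slack=3)
Line 6: ['cloud', 'guitar'] (min_width=12, slack=5)
Line 7: ['brick'] (min_width=5, slack=12)
Total lines: 7

Answer: 7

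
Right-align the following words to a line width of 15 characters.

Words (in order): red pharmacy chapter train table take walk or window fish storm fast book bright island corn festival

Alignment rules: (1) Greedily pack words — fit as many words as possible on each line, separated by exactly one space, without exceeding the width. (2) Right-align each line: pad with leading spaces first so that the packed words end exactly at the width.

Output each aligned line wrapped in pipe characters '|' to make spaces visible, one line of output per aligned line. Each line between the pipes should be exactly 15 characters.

Line 1: ['red', 'pharmacy'] (min_width=12, slack=3)
Line 2: ['chapter', 'train'] (min_width=13, slack=2)
Line 3: ['table', 'take', 'walk'] (min_width=15, slack=0)
Line 4: ['or', 'window', 'fish'] (min_width=14, slack=1)
Line 5: ['storm', 'fast', 'book'] (min_width=15, slack=0)
Line 6: ['bright', 'island'] (min_width=13, slack=2)
Line 7: ['corn', 'festival'] (min_width=13, slack=2)

Answer: |   red pharmacy|
|  chapter train|
|table take walk|
| or window fish|
|storm fast book|
|  bright island|
|  corn festival|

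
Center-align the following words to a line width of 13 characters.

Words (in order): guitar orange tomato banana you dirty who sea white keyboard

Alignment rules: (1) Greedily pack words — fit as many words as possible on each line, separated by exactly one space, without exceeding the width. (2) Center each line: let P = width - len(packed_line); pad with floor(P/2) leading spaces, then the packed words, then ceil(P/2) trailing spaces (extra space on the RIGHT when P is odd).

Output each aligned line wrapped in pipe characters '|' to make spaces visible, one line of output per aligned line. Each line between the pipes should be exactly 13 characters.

Line 1: ['guitar', 'orange'] (min_width=13, slack=0)
Line 2: ['tomato', 'banana'] (min_width=13, slack=0)
Line 3: ['you', 'dirty', 'who'] (min_width=13, slack=0)
Line 4: ['sea', 'white'] (min_width=9, slack=4)
Line 5: ['keyboard'] (min_width=8, slack=5)

Answer: |guitar orange|
|tomato banana|
|you dirty who|
|  sea white  |
|  keyboard   |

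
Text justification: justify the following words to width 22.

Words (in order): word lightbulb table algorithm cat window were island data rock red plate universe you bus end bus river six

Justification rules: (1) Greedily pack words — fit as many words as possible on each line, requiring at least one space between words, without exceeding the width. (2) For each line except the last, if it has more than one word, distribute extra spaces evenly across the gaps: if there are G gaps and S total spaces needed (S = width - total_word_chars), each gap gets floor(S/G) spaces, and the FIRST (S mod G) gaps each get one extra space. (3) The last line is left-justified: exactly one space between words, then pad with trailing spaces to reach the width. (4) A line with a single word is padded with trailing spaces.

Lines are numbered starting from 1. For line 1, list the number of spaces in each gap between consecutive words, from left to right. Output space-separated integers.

Answer: 2 2

Derivation:
Line 1: ['word', 'lightbulb', 'table'] (min_width=20, slack=2)
Line 2: ['algorithm', 'cat', 'window'] (min_width=20, slack=2)
Line 3: ['were', 'island', 'data', 'rock'] (min_width=21, slack=1)
Line 4: ['red', 'plate', 'universe', 'you'] (min_width=22, slack=0)
Line 5: ['bus', 'end', 'bus', 'river', 'six'] (min_width=21, slack=1)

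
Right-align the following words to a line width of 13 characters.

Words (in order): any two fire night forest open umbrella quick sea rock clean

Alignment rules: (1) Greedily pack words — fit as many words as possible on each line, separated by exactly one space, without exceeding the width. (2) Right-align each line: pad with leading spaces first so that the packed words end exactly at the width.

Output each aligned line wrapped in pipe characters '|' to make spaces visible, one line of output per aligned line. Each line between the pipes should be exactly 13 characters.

Line 1: ['any', 'two', 'fire'] (min_width=12, slack=1)
Line 2: ['night', 'forest'] (min_width=12, slack=1)
Line 3: ['open', 'umbrella'] (min_width=13, slack=0)
Line 4: ['quick', 'sea'] (min_width=9, slack=4)
Line 5: ['rock', 'clean'] (min_width=10, slack=3)

Answer: | any two fire|
| night forest|
|open umbrella|
|    quick sea|
|   rock clean|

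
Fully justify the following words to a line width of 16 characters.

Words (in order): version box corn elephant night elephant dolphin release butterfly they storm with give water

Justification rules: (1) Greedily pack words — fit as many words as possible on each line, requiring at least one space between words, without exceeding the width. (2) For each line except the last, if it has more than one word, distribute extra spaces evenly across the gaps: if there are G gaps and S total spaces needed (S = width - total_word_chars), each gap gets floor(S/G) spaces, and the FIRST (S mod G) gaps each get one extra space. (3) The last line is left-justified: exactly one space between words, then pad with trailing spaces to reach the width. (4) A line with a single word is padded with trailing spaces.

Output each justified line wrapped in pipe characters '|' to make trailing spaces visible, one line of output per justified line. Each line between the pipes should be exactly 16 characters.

Answer: |version box corn|
|elephant   night|
|elephant dolphin|
|release         |
|butterfly   they|
|storm  with give|
|water           |

Derivation:
Line 1: ['version', 'box', 'corn'] (min_width=16, slack=0)
Line 2: ['elephant', 'night'] (min_width=14, slack=2)
Line 3: ['elephant', 'dolphin'] (min_width=16, slack=0)
Line 4: ['release'] (min_width=7, slack=9)
Line 5: ['butterfly', 'they'] (min_width=14, slack=2)
Line 6: ['storm', 'with', 'give'] (min_width=15, slack=1)
Line 7: ['water'] (min_width=5, slack=11)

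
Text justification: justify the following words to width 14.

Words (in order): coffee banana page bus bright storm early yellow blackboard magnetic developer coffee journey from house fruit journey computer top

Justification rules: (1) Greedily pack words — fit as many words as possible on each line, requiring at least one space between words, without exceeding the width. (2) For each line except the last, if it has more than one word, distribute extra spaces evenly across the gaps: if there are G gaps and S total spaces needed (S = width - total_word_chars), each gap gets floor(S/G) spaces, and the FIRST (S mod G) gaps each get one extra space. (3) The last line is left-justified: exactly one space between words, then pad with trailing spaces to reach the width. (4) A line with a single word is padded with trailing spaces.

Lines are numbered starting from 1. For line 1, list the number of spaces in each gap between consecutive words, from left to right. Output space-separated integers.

Answer: 2

Derivation:
Line 1: ['coffee', 'banana'] (min_width=13, slack=1)
Line 2: ['page', 'bus'] (min_width=8, slack=6)
Line 3: ['bright', 'storm'] (min_width=12, slack=2)
Line 4: ['early', 'yellow'] (min_width=12, slack=2)
Line 5: ['blackboard'] (min_width=10, slack=4)
Line 6: ['magnetic'] (min_width=8, slack=6)
Line 7: ['developer'] (min_width=9, slack=5)
Line 8: ['coffee', 'journey'] (min_width=14, slack=0)
Line 9: ['from', 'house'] (min_width=10, slack=4)
Line 10: ['fruit', 'journey'] (min_width=13, slack=1)
Line 11: ['computer', 'top'] (min_width=12, slack=2)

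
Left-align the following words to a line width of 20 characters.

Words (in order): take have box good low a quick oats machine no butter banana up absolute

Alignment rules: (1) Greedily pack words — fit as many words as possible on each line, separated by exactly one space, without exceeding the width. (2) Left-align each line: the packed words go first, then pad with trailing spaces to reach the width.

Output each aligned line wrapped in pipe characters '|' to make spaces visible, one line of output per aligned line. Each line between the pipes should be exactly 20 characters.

Line 1: ['take', 'have', 'box', 'good'] (min_width=18, slack=2)
Line 2: ['low', 'a', 'quick', 'oats'] (min_width=16, slack=4)
Line 3: ['machine', 'no', 'butter'] (min_width=17, slack=3)
Line 4: ['banana', 'up', 'absolute'] (min_width=18, slack=2)

Answer: |take have box good  |
|low a quick oats    |
|machine no butter   |
|banana up absolute  |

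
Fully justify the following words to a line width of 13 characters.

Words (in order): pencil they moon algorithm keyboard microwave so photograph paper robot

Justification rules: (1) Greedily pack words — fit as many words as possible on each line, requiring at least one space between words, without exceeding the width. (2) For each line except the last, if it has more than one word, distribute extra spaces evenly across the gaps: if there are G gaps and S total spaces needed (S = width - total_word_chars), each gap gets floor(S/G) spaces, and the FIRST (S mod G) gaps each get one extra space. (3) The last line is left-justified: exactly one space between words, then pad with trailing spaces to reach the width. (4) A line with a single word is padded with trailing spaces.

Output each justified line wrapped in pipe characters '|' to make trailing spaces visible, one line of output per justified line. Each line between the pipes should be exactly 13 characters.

Answer: |pencil   they|
|moon         |
|algorithm    |
|keyboard     |
|microwave  so|
|photograph   |
|paper robot  |

Derivation:
Line 1: ['pencil', 'they'] (min_width=11, slack=2)
Line 2: ['moon'] (min_width=4, slack=9)
Line 3: ['algorithm'] (min_width=9, slack=4)
Line 4: ['keyboard'] (min_width=8, slack=5)
Line 5: ['microwave', 'so'] (min_width=12, slack=1)
Line 6: ['photograph'] (min_width=10, slack=3)
Line 7: ['paper', 'robot'] (min_width=11, slack=2)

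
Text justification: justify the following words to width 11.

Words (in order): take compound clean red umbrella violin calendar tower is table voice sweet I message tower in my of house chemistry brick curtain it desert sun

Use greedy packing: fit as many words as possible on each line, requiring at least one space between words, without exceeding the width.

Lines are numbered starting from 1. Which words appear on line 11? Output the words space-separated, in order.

Line 1: ['take'] (min_width=4, slack=7)
Line 2: ['compound'] (min_width=8, slack=3)
Line 3: ['clean', 'red'] (min_width=9, slack=2)
Line 4: ['umbrella'] (min_width=8, slack=3)
Line 5: ['violin'] (min_width=6, slack=5)
Line 6: ['calendar'] (min_width=8, slack=3)
Line 7: ['tower', 'is'] (min_width=8, slack=3)
Line 8: ['table', 'voice'] (min_width=11, slack=0)
Line 9: ['sweet', 'I'] (min_width=7, slack=4)
Line 10: ['message'] (min_width=7, slack=4)
Line 11: ['tower', 'in', 'my'] (min_width=11, slack=0)
Line 12: ['of', 'house'] (min_width=8, slack=3)
Line 13: ['chemistry'] (min_width=9, slack=2)
Line 14: ['brick'] (min_width=5, slack=6)
Line 15: ['curtain', 'it'] (min_width=10, slack=1)
Line 16: ['desert', 'sun'] (min_width=10, slack=1)

Answer: tower in my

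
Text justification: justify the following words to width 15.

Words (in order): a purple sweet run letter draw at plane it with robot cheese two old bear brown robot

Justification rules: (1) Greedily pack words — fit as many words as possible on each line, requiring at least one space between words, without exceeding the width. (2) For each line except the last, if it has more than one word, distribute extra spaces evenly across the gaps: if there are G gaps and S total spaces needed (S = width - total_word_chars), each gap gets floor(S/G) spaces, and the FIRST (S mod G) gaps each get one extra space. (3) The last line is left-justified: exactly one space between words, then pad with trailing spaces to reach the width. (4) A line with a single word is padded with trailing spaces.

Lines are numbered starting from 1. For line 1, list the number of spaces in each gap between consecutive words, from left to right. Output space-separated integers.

Line 1: ['a', 'purple', 'sweet'] (min_width=14, slack=1)
Line 2: ['run', 'letter', 'draw'] (min_width=15, slack=0)
Line 3: ['at', 'plane', 'it'] (min_width=11, slack=4)
Line 4: ['with', 'robot'] (min_width=10, slack=5)
Line 5: ['cheese', 'two', 'old'] (min_width=14, slack=1)
Line 6: ['bear', 'brown'] (min_width=10, slack=5)
Line 7: ['robot'] (min_width=5, slack=10)

Answer: 2 1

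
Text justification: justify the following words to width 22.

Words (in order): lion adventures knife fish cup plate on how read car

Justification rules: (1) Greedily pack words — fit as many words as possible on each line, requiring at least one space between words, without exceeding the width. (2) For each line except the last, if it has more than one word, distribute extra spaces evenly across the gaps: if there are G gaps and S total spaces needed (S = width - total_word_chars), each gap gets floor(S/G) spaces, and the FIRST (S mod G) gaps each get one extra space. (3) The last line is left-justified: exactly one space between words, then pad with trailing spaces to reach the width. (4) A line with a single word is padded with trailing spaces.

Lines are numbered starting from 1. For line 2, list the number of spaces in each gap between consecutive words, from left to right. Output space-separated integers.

Line 1: ['lion', 'adventures', 'knife'] (min_width=21, slack=1)
Line 2: ['fish', 'cup', 'plate', 'on', 'how'] (min_width=21, slack=1)
Line 3: ['read', 'car'] (min_width=8, slack=14)

Answer: 2 1 1 1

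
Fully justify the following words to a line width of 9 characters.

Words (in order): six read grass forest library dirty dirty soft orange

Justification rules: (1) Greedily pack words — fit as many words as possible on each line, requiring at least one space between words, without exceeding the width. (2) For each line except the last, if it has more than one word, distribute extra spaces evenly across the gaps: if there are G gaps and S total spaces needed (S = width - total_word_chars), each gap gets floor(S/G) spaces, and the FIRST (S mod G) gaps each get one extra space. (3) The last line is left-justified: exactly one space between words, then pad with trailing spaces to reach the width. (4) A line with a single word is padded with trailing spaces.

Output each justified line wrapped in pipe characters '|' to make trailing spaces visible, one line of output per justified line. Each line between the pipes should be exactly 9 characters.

Answer: |six  read|
|grass    |
|forest   |
|library  |
|dirty    |
|dirty    |
|soft     |
|orange   |

Derivation:
Line 1: ['six', 'read'] (min_width=8, slack=1)
Line 2: ['grass'] (min_width=5, slack=4)
Line 3: ['forest'] (min_width=6, slack=3)
Line 4: ['library'] (min_width=7, slack=2)
Line 5: ['dirty'] (min_width=5, slack=4)
Line 6: ['dirty'] (min_width=5, slack=4)
Line 7: ['soft'] (min_width=4, slack=5)
Line 8: ['orange'] (min_width=6, slack=3)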